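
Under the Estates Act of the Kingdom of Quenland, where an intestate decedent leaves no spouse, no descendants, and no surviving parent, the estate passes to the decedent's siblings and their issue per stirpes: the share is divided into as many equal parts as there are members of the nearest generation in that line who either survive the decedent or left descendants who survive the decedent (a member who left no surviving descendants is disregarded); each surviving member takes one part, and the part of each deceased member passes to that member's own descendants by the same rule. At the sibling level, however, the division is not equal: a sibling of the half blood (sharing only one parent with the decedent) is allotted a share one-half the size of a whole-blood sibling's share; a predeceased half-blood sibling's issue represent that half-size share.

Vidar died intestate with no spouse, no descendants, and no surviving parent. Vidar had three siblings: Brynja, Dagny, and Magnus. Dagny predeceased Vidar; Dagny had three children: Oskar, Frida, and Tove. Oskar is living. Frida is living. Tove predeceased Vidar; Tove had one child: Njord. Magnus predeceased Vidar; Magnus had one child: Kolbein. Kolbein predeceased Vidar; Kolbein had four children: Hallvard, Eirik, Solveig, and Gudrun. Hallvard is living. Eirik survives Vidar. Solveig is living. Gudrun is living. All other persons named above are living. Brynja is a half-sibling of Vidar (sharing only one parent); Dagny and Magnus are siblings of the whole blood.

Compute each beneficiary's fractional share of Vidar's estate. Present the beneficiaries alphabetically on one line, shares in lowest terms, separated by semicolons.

Brynja 1/5; Eirik 1/10; Frida 2/15; Gudrun 1/10; Hallvard 1/10; Njord 2/15; Oskar 2/15; Solveig 1/10

No spouse, descendants, or parent survives, so the estate passes to Vidar's siblings per stirpes.
Half-blood siblings count for one-half the weight of whole-blood siblings at the initial division.
Dividing 1 in proportion to weights (total weight 5/2): Brynja (weight 1/2) → 1/5; Dagny (weight 1) → 2/5; Magnus (weight 1) → 2/5.
Brynja is living and takes 1/5.
Dagny predeceased; the 2/5 allotted to Dagny's branch passes to Dagny's issue by representation.
The 2/5 is divided into 3 equal shares of 2/15 among Oskar, Frida, Tove.
Oskar is living and takes 2/15.
Frida is living and takes 2/15.
Tove predeceased; the 2/15 allotted to Tove's branch passes to Tove's issue by representation.
Njord is the sole taker at this level and receives the full 2/15.
Magnus predeceased; the 2/5 allotted to Magnus's branch passes to Magnus's issue by representation.
Kolbein's line is the sole branch at this level, so the full 2/5 passes to Kolbein's issue by representation.
The 2/5 is divided into 4 equal shares of 1/10 among Hallvard, Eirik, Solveig, Gudrun.
Hallvard is living and takes 1/10.
Eirik is living and takes 1/10.
Solveig is living and takes 1/10.
Gudrun is living and takes 1/10.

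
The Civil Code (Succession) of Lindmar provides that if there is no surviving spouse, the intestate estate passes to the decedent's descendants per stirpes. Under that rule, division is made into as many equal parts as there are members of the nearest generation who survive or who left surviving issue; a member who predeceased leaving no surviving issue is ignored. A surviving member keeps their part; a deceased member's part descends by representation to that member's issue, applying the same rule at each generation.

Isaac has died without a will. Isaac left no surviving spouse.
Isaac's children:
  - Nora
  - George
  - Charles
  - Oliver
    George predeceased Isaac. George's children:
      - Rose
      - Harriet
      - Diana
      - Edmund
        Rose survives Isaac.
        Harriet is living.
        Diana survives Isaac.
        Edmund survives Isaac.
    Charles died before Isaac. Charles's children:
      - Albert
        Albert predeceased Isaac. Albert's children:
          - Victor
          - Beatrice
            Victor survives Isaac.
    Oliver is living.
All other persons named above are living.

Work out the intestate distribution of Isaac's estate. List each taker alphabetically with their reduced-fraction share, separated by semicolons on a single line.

Beatrice 1/8; Diana 1/16; Edmund 1/16; Harriet 1/16; Nora 1/4; Oliver 1/4; Rose 1/16; Victor 1/8

There is no surviving spouse, so the entire estate passes to Isaac's descendants per stirpes.
The estate is divided into 4 equal shares of 1/4 among Nora, George, Charles, Oliver.
Nora is living and takes 1/4.
George predeceased; the 1/4 allotted to George's branch passes to George's issue by representation.
The 1/4 is divided into 4 equal shares of 1/16 among Rose, Harriet, Diana, Edmund.
Rose is living and takes 1/16.
Harriet is living and takes 1/16.
Diana is living and takes 1/16.
Edmund is living and takes 1/16.
Charles predeceased; the 1/4 allotted to Charles's branch passes to Charles's issue by representation.
Albert's line is the sole branch at this level, so the full 1/4 passes to Albert's issue by representation.
The 1/4 is divided into 2 equal shares of 1/8 among Victor, Beatrice.
Victor is living and takes 1/8.
Beatrice is living and takes 1/8.
Oliver is living and takes 1/4.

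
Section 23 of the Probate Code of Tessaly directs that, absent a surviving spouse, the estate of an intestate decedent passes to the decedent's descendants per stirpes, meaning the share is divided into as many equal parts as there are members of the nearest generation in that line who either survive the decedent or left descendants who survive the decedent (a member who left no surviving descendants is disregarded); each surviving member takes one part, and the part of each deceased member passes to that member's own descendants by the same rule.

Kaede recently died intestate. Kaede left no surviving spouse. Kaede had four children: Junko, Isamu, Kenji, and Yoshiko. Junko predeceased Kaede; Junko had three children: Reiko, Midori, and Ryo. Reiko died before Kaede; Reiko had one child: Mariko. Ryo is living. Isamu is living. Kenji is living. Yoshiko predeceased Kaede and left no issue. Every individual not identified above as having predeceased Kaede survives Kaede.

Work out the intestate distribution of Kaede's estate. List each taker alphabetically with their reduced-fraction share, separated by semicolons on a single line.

Isamu 1/3; Kenji 1/3; Mariko 1/9; Midori 1/9; Ryo 1/9

There is no surviving spouse, so the entire estate passes to Kaede's descendants per stirpes.
Yoshiko left no surviving issue, so that branch lapses and is disregarded.
The estate is divided into 3 equal shares of 1/3 among Junko, Isamu, Kenji.
Junko predeceased; the 1/3 allotted to Junko's branch passes to Junko's issue by representation.
The 1/3 is divided into 3 equal shares of 1/9 among Reiko, Midori, Ryo.
Reiko predeceased; the 1/9 allotted to Reiko's branch passes to Reiko's issue by representation.
Mariko is the sole taker at this level and receives the full 1/9.
Midori is living and takes 1/9.
Ryo is living and takes 1/9.
Isamu is living and takes 1/3.
Kenji is living and takes 1/3.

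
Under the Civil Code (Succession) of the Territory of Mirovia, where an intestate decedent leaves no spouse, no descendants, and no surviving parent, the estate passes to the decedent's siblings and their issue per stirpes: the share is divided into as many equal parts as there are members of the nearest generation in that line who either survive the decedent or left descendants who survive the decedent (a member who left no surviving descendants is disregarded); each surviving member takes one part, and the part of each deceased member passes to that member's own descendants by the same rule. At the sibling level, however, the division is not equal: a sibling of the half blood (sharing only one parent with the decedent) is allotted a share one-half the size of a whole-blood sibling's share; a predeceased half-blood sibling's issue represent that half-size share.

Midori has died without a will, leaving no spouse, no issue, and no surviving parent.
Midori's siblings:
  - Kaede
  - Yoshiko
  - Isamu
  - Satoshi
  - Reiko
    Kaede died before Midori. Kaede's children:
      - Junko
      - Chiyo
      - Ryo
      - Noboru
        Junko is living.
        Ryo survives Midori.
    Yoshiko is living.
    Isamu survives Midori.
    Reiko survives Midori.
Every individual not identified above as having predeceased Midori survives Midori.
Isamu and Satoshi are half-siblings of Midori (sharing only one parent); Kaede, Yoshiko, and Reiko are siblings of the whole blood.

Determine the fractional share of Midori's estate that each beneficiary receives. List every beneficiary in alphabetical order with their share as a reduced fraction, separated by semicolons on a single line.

Chiyo 1/16; Isamu 1/8; Junko 1/16; Noboru 1/16; Reiko 1/4; Ryo 1/16; Satoshi 1/8; Yoshiko 1/4

No spouse, descendants, or parent survives, so the estate passes to Midori's siblings per stirpes.
Half-blood siblings count for one-half the weight of whole-blood siblings at the initial division.
Dividing 1 in proportion to weights (total weight 4): Kaede (weight 1) → 1/4; Yoshiko (weight 1) → 1/4; Isamu (weight 1/2) → 1/8; Satoshi (weight 1/2) → 1/8; Reiko (weight 1) → 1/4.
Kaede predeceased; the 1/4 allotted to Kaede's branch passes to Kaede's issue by representation.
The 1/4 is divided into 4 equal shares of 1/16 among Junko, Chiyo, Ryo, Noboru.
Junko is living and takes 1/16.
Chiyo is living and takes 1/16.
Ryo is living and takes 1/16.
Noboru is living and takes 1/16.
Yoshiko is living and takes 1/4.
Isamu is living and takes 1/8.
Satoshi is living and takes 1/8.
Reiko is living and takes 1/4.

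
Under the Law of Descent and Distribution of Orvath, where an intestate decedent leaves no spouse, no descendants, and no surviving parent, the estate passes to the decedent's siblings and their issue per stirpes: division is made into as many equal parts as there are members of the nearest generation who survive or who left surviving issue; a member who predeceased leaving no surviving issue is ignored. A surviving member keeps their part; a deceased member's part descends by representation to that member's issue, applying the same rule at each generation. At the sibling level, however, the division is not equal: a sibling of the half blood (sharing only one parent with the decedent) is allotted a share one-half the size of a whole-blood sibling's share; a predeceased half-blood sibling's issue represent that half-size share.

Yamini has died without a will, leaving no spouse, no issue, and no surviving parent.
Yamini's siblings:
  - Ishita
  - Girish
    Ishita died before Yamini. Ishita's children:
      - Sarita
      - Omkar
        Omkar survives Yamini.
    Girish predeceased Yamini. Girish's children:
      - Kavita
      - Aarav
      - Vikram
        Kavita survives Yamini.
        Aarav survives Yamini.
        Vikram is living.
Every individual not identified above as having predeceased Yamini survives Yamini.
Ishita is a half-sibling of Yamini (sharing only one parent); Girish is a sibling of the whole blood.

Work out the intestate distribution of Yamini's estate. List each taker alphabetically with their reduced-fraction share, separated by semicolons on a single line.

Aarav 2/9; Kavita 2/9; Omkar 1/6; Sarita 1/6; Vikram 2/9

No spouse, descendants, or parent survives, so the estate passes to Yamini's siblings per stirpes.
Half-blood siblings count for one-half the weight of whole-blood siblings at the initial division.
Dividing 1 in proportion to weights (total weight 3/2): Ishita (weight 1/2) → 1/3; Girish (weight 1) → 2/3.
Ishita predeceased; the 1/3 allotted to Ishita's branch passes to Ishita's issue by representation.
The 1/3 is divided into 2 equal shares of 1/6 among Sarita, Omkar.
Sarita is living and takes 1/6.
Omkar is living and takes 1/6.
Girish predeceased; the 2/3 allotted to Girish's branch passes to Girish's issue by representation.
The 2/3 is divided into 3 equal shares of 2/9 among Kavita, Aarav, Vikram.
Kavita is living and takes 2/9.
Aarav is living and takes 2/9.
Vikram is living and takes 2/9.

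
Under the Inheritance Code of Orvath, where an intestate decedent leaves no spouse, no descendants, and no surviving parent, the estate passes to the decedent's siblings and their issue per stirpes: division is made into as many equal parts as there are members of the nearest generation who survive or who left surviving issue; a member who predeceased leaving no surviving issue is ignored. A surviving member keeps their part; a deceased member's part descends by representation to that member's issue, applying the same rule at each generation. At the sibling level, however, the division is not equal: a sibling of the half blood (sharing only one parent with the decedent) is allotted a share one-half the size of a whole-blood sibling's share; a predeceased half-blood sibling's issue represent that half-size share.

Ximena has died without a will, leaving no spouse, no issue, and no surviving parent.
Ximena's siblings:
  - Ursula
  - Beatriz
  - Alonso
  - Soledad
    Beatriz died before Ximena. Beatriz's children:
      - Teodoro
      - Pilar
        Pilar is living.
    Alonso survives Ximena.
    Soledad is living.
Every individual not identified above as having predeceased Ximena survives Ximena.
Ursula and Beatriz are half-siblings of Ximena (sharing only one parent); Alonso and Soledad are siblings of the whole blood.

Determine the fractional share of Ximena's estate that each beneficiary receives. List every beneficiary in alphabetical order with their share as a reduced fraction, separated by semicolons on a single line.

Alonso 1/3; Pilar 1/12; Soledad 1/3; Teodoro 1/12; Ursula 1/6

No spouse, descendants, or parent survives, so the estate passes to Ximena's siblings per stirpes.
Half-blood siblings count for one-half the weight of whole-blood siblings at the initial division.
Dividing 1 in proportion to weights (total weight 3): Ursula (weight 1/2) → 1/6; Beatriz (weight 1/2) → 1/6; Alonso (weight 1) → 1/3; Soledad (weight 1) → 1/3.
Ursula is living and takes 1/6.
Beatriz predeceased; the 1/6 allotted to Beatriz's branch passes to Beatriz's issue by representation.
The 1/6 is divided into 2 equal shares of 1/12 among Teodoro, Pilar.
Teodoro is living and takes 1/12.
Pilar is living and takes 1/12.
Alonso is living and takes 1/3.
Soledad is living and takes 1/3.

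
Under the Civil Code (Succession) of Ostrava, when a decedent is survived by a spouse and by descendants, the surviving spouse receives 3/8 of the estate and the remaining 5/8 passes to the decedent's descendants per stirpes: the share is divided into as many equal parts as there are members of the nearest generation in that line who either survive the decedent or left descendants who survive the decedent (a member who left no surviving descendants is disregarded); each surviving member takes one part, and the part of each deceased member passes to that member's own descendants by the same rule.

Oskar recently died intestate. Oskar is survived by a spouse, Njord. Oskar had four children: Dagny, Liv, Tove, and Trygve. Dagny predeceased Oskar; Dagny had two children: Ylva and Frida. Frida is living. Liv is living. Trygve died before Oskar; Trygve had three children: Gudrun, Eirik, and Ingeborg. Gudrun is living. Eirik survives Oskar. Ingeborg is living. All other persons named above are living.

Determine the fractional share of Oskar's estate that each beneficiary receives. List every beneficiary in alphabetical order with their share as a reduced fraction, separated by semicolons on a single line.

Njord, as surviving spouse, takes 3/8.
The remaining 5/8 passes to Oskar's descendants per stirpes.
The 5/8 is divided into 4 equal shares of 5/32 among Dagny, Liv, Tove, Trygve.
Dagny predeceased; the 5/32 allotted to Dagny's branch passes to Dagny's issue by representation.
The 5/32 is divided into 2 equal shares of 5/64 among Ylva, Frida.
Ylva is living and takes 5/64.
Frida is living and takes 5/64.
Liv is living and takes 5/32.
Tove is living and takes 5/32.
Trygve predeceased; the 5/32 allotted to Trygve's branch passes to Trygve's issue by representation.
The 5/32 is divided into 3 equal shares of 5/96 among Gudrun, Eirik, Ingeborg.
Gudrun is living and takes 5/96.
Eirik is living and takes 5/96.
Ingeborg is living and takes 5/96.

Eirik 5/96; Frida 5/64; Gudrun 5/96; Ingeborg 5/96; Liv 5/32; Njord 3/8; Tove 5/32; Ylva 5/64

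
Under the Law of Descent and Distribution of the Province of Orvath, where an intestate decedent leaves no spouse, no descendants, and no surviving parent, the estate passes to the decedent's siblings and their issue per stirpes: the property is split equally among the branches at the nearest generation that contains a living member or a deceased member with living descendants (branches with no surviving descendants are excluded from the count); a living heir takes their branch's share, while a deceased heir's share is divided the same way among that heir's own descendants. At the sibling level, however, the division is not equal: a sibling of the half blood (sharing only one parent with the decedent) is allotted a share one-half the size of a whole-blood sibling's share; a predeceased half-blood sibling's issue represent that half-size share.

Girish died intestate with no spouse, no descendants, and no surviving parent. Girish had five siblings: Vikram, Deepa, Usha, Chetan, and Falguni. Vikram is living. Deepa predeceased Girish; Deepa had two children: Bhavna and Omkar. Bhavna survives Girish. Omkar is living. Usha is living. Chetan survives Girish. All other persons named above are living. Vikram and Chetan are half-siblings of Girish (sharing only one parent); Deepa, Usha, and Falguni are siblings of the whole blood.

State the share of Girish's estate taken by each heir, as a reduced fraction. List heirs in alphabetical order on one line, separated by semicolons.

No spouse, descendants, or parent survives, so the estate passes to Girish's siblings per stirpes.
Half-blood siblings count for one-half the weight of whole-blood siblings at the initial division.
Dividing 1 in proportion to weights (total weight 4): Vikram (weight 1/2) → 1/8; Deepa (weight 1) → 1/4; Usha (weight 1) → 1/4; Chetan (weight 1/2) → 1/8; Falguni (weight 1) → 1/4.
Vikram is living and takes 1/8.
Deepa predeceased; the 1/4 allotted to Deepa's branch passes to Deepa's issue by representation.
The 1/4 is divided into 2 equal shares of 1/8 among Bhavna, Omkar.
Bhavna is living and takes 1/8.
Omkar is living and takes 1/8.
Usha is living and takes 1/4.
Chetan is living and takes 1/8.
Falguni is living and takes 1/4.

Bhavna 1/8; Chetan 1/8; Falguni 1/4; Omkar 1/8; Usha 1/4; Vikram 1/8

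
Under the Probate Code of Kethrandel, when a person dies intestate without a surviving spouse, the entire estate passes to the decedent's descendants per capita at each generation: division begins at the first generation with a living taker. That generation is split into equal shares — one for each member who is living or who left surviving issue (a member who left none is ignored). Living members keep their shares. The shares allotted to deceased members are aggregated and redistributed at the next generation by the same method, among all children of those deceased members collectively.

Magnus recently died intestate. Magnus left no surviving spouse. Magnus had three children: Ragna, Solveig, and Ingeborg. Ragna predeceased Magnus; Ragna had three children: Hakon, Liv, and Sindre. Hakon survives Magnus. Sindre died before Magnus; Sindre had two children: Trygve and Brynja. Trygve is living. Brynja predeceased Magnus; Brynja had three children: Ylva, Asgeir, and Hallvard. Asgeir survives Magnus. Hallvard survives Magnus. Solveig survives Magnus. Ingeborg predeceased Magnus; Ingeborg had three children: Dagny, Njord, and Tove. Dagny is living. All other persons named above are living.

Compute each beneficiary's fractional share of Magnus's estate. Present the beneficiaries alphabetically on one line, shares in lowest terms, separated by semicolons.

Asgeir 1/54; Dagny 1/9; Hakon 1/9; Hallvard 1/54; Liv 1/9; Njord 1/9; Solveig 1/3; Tove 1/9; Trygve 1/18; Ylva 1/54

There is no surviving spouse, so the entire estate passes to Magnus's descendants per capita at each generation.
At generation 1 (Ragna, Solveig, Ingeborg) there are 3 shares of (1)/3 = 1/3 each.
Living: Solveig — each takes 1/3.
Deceased: Ragna and Ingeborg. Their combined 2/3 is pooled and carried to generation 2.
At generation 2 (Hakon, Liv, Sindre, Dagny, Njord, Tove) there are 6 shares of (2/3)/6 = 1/9 each.
Living: Hakon, Liv, Dagny, Njord, and Tove — each takes 1/9.
Deceased: Sindre. That 1/9 share is carried to generation 3.
At generation 3 (Trygve, Brynja) there are 2 shares of (1/9)/2 = 1/18 each.
Living: Trygve — each takes 1/18.
Deceased: Brynja. That 1/18 share is carried to generation 4.
At generation 4 (Ylva, Asgeir, Hallvard) there are 3 shares of (1/18)/3 = 1/54 each.
Living: Ylva, Asgeir, and Hallvard — each takes 1/54.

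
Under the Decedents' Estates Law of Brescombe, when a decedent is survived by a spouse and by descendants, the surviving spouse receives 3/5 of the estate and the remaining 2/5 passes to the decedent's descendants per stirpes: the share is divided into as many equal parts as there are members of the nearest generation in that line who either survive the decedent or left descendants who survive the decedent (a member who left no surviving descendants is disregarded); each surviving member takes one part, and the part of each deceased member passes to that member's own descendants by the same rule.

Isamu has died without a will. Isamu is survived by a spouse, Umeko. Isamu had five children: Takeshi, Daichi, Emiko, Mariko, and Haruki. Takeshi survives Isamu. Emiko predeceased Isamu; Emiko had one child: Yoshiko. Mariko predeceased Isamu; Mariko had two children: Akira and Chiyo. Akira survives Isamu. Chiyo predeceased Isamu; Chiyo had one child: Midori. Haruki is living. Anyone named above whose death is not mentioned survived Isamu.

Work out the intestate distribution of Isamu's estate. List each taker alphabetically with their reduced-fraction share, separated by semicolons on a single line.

Akira 1/25; Daichi 2/25; Haruki 2/25; Midori 1/25; Takeshi 2/25; Umeko 3/5; Yoshiko 2/25

Umeko, as surviving spouse, takes 3/5.
The remaining 2/5 passes to Isamu's descendants per stirpes.
The 2/5 is divided into 5 equal shares of 2/25 among Takeshi, Daichi, Emiko, Mariko, Haruki.
Takeshi is living and takes 2/25.
Daichi is living and takes 2/25.
Emiko predeceased; the 2/25 allotted to Emiko's branch passes to Emiko's issue by representation.
Yoshiko is the sole taker at this level and receives the full 2/25.
Mariko predeceased; the 2/25 allotted to Mariko's branch passes to Mariko's issue by representation.
The 2/25 is divided into 2 equal shares of 1/25 among Akira, Chiyo.
Akira is living and takes 1/25.
Chiyo predeceased; the 1/25 allotted to Chiyo's branch passes to Chiyo's issue by representation.
Midori is the sole taker at this level and receives the full 1/25.
Haruki is living and takes 2/25.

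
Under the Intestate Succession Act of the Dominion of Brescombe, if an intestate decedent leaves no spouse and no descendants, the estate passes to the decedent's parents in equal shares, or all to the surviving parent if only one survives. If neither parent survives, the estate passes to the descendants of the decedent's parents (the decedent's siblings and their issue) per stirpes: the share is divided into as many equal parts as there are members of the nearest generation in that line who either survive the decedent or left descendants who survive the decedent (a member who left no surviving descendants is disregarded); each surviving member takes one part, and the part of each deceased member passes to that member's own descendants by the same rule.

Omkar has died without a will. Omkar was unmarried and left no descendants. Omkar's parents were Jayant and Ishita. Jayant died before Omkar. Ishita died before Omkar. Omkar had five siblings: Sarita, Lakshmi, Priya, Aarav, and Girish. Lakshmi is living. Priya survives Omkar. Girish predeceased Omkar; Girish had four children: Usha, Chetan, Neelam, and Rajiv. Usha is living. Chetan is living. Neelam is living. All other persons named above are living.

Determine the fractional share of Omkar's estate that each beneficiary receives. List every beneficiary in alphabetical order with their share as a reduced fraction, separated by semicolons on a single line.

Aarav 1/5; Chetan 1/20; Lakshmi 1/5; Neelam 1/20; Priya 1/5; Rajiv 1/20; Sarita 1/5; Usha 1/20

Neither parent survives and there are no descendants, so the estate passes to Omkar's siblings and their issue per stirpes.
The estate is divided into 5 equal shares of 1/5 among Sarita, Lakshmi, Priya, Aarav, Girish.
Sarita is living and takes 1/5.
Lakshmi is living and takes 1/5.
Priya is living and takes 1/5.
Aarav is living and takes 1/5.
Girish predeceased; the 1/5 allotted to Girish's branch passes to Girish's issue by representation.
The 1/5 is divided into 4 equal shares of 1/20 among Usha, Chetan, Neelam, Rajiv.
Usha is living and takes 1/20.
Chetan is living and takes 1/20.
Neelam is living and takes 1/20.
Rajiv is living and takes 1/20.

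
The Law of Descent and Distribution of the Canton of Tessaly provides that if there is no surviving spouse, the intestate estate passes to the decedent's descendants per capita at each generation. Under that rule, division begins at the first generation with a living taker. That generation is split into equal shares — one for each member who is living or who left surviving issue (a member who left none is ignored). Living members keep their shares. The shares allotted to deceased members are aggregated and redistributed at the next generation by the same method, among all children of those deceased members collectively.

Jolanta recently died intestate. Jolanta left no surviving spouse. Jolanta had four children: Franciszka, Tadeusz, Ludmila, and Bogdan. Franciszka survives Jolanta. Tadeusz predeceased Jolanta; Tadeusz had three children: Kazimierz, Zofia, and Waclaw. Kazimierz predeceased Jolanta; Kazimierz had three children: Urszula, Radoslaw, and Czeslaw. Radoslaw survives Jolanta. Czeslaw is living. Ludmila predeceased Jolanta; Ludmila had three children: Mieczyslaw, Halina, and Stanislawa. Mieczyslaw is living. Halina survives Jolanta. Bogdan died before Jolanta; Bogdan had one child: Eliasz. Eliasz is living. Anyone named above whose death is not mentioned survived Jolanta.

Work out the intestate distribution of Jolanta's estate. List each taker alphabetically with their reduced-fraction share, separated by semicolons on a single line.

Czeslaw 1/28; Eliasz 3/28; Franciszka 1/4; Halina 3/28; Mieczyslaw 3/28; Radoslaw 1/28; Stanislawa 3/28; Urszula 1/28; Waclaw 3/28; Zofia 3/28

There is no surviving spouse, so the entire estate passes to Jolanta's descendants per capita at each generation.
At generation 1 (Franciszka, Tadeusz, Ludmila, Bogdan) there are 4 shares of (1)/4 = 1/4 each.
Living: Franciszka — each takes 1/4.
Deceased: Tadeusz, Ludmila, and Bogdan. Their combined 3/4 is pooled and carried to generation 2.
At generation 2 (Kazimierz, Zofia, Waclaw, Mieczyslaw, Halina, Stanislawa, Eliasz) there are 7 shares of (3/4)/7 = 3/28 each.
Living: Zofia, Waclaw, Mieczyslaw, Halina, Stanislawa, and Eliasz — each takes 3/28.
Deceased: Kazimierz. That 3/28 share is carried to generation 3.
At generation 3 (Urszula, Radoslaw, Czeslaw) there are 3 shares of (3/28)/3 = 1/28 each.
Living: Urszula, Radoslaw, and Czeslaw — each takes 1/28.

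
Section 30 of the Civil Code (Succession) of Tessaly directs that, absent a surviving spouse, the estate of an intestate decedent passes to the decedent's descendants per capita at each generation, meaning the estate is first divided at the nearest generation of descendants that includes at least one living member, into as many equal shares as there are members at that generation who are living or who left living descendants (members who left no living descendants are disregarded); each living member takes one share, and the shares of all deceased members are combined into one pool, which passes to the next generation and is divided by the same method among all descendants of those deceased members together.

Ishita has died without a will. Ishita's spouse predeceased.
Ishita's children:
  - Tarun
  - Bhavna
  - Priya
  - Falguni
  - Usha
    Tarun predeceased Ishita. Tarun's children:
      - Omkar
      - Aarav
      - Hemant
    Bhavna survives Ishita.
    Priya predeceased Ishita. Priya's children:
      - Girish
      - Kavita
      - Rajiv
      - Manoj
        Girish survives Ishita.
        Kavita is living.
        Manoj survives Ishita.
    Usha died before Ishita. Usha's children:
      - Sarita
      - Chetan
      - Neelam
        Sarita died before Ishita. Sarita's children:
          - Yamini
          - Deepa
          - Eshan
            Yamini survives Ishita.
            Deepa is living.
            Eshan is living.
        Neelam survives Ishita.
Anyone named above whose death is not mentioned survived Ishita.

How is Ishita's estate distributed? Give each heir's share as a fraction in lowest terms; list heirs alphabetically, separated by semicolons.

Aarav 3/50; Bhavna 1/5; Chetan 3/50; Deepa 1/50; Eshan 1/50; Falguni 1/5; Girish 3/50; Hemant 3/50; Kavita 3/50; Manoj 3/50; Neelam 3/50; Omkar 3/50; Rajiv 3/50; Yamini 1/50

There is no surviving spouse, so the entire estate passes to Ishita's descendants per capita at each generation.
At generation 1 (Tarun, Bhavna, Priya, Falguni, Usha) there are 5 shares of (1)/5 = 1/5 each.
Living: Bhavna and Falguni — each takes 1/5.
Deceased: Tarun, Priya, and Usha. Their combined 3/5 is pooled and carried to generation 2.
At generation 2 (Omkar, Aarav, Hemant, Girish, Kavita, Rajiv, Manoj, Sarita, Chetan, Neelam) there are 10 shares of (3/5)/10 = 3/50 each.
Living: Omkar, Aarav, Hemant, Girish, Kavita, Rajiv, Manoj, Chetan, and Neelam — each takes 3/50.
Deceased: Sarita. That 3/50 share is carried to generation 3.
At generation 3 (Yamini, Deepa, Eshan) there are 3 shares of (3/50)/3 = 1/50 each.
Living: Yamini, Deepa, and Eshan — each takes 1/50.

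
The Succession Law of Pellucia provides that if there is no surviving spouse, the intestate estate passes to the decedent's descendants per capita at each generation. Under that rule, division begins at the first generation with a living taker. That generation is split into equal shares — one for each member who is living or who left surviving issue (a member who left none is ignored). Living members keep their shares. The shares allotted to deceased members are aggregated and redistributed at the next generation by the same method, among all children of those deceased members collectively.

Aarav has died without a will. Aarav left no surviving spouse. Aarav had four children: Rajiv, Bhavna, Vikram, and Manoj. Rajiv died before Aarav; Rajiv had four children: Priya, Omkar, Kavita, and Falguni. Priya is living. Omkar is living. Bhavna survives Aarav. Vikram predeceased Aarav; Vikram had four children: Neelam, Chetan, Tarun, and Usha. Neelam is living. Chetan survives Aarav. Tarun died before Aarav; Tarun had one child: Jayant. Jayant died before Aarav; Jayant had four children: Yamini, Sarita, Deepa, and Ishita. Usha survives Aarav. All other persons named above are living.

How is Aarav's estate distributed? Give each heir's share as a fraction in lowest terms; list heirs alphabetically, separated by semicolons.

Bhavna 1/4; Chetan 1/16; Deepa 1/64; Falguni 1/16; Ishita 1/64; Kavita 1/16; Manoj 1/4; Neelam 1/16; Omkar 1/16; Priya 1/16; Sarita 1/64; Usha 1/16; Yamini 1/64

There is no surviving spouse, so the entire estate passes to Aarav's descendants per capita at each generation.
At generation 1 (Rajiv, Bhavna, Vikram, Manoj) there are 4 shares of (1)/4 = 1/4 each.
Living: Bhavna and Manoj — each takes 1/4.
Deceased: Rajiv and Vikram. Their combined 1/2 is pooled and carried to generation 2.
At generation 2 (Priya, Omkar, Kavita, Falguni, Neelam, Chetan, Tarun, Usha) there are 8 shares of (1/2)/8 = 1/16 each.
Living: Priya, Omkar, Kavita, Falguni, Neelam, Chetan, and Usha — each takes 1/16.
Deceased: Tarun. That 1/16 share is carried to generation 3.
At generation 3 (Jayant) there are 1 shares of (1/16)/1 = 1/16 each.
Deceased: Jayant. That 1/16 share is carried to generation 4.
At generation 4 (Yamini, Sarita, Deepa, Ishita) there are 4 shares of (1/16)/4 = 1/64 each.
Living: Yamini, Sarita, Deepa, and Ishita — each takes 1/64.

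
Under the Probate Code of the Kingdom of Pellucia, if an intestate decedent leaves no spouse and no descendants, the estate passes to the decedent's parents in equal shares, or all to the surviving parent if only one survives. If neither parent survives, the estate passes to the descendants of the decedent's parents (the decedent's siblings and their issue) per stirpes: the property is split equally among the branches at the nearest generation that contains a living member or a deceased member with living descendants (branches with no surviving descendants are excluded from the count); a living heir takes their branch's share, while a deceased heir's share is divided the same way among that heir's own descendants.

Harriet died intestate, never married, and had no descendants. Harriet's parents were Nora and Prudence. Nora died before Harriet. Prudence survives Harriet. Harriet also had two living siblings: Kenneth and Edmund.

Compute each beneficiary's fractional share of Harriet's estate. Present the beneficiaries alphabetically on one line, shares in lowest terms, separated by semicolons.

Only one parent, Prudence, survives, so Prudence takes the entire estate. The siblings take nothing because a surviving parent has priority.

Prudence 1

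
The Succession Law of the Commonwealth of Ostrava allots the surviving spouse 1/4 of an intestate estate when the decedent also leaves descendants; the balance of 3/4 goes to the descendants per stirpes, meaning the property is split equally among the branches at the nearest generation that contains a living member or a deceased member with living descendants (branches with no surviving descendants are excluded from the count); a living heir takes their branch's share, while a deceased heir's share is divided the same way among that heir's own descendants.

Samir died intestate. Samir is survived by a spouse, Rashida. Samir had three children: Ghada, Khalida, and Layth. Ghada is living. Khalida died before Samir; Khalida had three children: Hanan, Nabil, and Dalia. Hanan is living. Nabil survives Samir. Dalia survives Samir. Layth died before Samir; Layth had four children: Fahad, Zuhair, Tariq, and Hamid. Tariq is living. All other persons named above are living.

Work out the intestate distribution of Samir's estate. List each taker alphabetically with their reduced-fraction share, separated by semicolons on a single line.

Dalia 1/12; Fahad 1/16; Ghada 1/4; Hamid 1/16; Hanan 1/12; Nabil 1/12; Rashida 1/4; Tariq 1/16; Zuhair 1/16

Rashida, as surviving spouse, takes 1/4.
The remaining 3/4 passes to Samir's descendants per stirpes.
The 3/4 is divided into 3 equal shares of 1/4 among Ghada, Khalida, Layth.
Ghada is living and takes 1/4.
Khalida predeceased; the 1/4 allotted to Khalida's branch passes to Khalida's issue by representation.
The 1/4 is divided into 3 equal shares of 1/12 among Hanan, Nabil, Dalia.
Hanan is living and takes 1/12.
Nabil is living and takes 1/12.
Dalia is living and takes 1/12.
Layth predeceased; the 1/4 allotted to Layth's branch passes to Layth's issue by representation.
The 1/4 is divided into 4 equal shares of 1/16 among Fahad, Zuhair, Tariq, Hamid.
Fahad is living and takes 1/16.
Zuhair is living and takes 1/16.
Tariq is living and takes 1/16.
Hamid is living and takes 1/16.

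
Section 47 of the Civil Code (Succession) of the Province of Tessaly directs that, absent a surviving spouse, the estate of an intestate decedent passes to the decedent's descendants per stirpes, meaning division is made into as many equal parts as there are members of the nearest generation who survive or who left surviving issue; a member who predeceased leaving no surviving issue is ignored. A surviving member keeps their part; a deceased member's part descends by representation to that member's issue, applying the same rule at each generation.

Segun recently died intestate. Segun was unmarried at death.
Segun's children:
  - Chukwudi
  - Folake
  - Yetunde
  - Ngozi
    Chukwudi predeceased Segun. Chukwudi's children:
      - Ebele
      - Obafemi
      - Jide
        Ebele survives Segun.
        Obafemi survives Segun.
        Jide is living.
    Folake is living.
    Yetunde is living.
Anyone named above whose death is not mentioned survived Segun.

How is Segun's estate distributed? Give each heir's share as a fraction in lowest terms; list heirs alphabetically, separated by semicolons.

There is no surviving spouse, so the entire estate passes to Segun's descendants per stirpes.
The estate is divided into 4 equal shares of 1/4 among Chukwudi, Folake, Yetunde, Ngozi.
Chukwudi predeceased; the 1/4 allotted to Chukwudi's branch passes to Chukwudi's issue by representation.
The 1/4 is divided into 3 equal shares of 1/12 among Ebele, Obafemi, Jide.
Ebele is living and takes 1/12.
Obafemi is living and takes 1/12.
Jide is living and takes 1/12.
Folake is living and takes 1/4.
Yetunde is living and takes 1/4.
Ngozi is living and takes 1/4.

Ebele 1/12; Folake 1/4; Jide 1/12; Ngozi 1/4; Obafemi 1/12; Yetunde 1/4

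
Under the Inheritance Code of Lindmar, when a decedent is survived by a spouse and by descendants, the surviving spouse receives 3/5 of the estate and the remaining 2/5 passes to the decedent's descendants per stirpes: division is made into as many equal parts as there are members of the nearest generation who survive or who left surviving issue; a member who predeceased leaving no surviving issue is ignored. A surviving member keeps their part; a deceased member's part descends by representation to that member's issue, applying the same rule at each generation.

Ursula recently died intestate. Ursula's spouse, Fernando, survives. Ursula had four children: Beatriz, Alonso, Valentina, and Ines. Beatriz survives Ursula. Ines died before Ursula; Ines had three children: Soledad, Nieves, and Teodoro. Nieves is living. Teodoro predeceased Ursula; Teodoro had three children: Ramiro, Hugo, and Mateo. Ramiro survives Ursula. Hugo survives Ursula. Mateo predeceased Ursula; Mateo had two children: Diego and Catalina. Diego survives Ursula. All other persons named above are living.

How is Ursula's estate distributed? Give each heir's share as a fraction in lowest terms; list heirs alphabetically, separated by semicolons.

Fernando, as surviving spouse, takes 3/5.
The remaining 2/5 passes to Ursula's descendants per stirpes.
The 2/5 is divided into 4 equal shares of 1/10 among Beatriz, Alonso, Valentina, Ines.
Beatriz is living and takes 1/10.
Alonso is living and takes 1/10.
Valentina is living and takes 1/10.
Ines predeceased; the 1/10 allotted to Ines's branch passes to Ines's issue by representation.
The 1/10 is divided into 3 equal shares of 1/30 among Soledad, Nieves, Teodoro.
Soledad is living and takes 1/30.
Nieves is living and takes 1/30.
Teodoro predeceased; the 1/30 allotted to Teodoro's branch passes to Teodoro's issue by representation.
The 1/30 is divided into 3 equal shares of 1/90 among Ramiro, Hugo, Mateo.
Ramiro is living and takes 1/90.
Hugo is living and takes 1/90.
Mateo predeceased; the 1/90 allotted to Mateo's branch passes to Mateo's issue by representation.
The 1/90 is divided into 2 equal shares of 1/180 among Diego, Catalina.
Diego is living and takes 1/180.
Catalina is living and takes 1/180.

Alonso 1/10; Beatriz 1/10; Catalina 1/180; Diego 1/180; Fernando 3/5; Hugo 1/90; Nieves 1/30; Ramiro 1/90; Soledad 1/30; Valentina 1/10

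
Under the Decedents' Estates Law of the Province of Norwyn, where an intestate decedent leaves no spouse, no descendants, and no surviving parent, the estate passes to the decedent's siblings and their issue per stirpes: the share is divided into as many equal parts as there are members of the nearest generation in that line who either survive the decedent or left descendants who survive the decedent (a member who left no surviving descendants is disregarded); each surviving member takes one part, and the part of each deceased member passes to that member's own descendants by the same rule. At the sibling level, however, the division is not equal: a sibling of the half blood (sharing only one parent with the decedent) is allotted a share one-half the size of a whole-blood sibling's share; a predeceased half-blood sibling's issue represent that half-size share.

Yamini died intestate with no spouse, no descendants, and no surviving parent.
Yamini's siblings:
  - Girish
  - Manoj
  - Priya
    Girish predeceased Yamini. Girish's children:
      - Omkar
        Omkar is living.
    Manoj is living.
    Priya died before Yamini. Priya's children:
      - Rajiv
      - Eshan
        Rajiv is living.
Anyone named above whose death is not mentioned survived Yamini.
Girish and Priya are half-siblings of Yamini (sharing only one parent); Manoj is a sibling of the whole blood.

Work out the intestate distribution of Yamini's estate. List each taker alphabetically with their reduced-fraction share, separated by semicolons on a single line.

Eshan 1/8; Manoj 1/2; Omkar 1/4; Rajiv 1/8

No spouse, descendants, or parent survives, so the estate passes to Yamini's siblings per stirpes.
Half-blood siblings count for one-half the weight of whole-blood siblings at the initial division.
Dividing 1 in proportion to weights (total weight 2): Girish (weight 1/2) → 1/4; Manoj (weight 1) → 1/2; Priya (weight 1/2) → 1/4.
Girish predeceased; the 1/4 allotted to Girish's branch passes to Girish's issue by representation.
Omkar is the sole taker at this level and receives the full 1/4.
Manoj is living and takes 1/2.
Priya predeceased; the 1/4 allotted to Priya's branch passes to Priya's issue by representation.
The 1/4 is divided into 2 equal shares of 1/8 among Rajiv, Eshan.
Rajiv is living and takes 1/8.
Eshan is living and takes 1/8.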